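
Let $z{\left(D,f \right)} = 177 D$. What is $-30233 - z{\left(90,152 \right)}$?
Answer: $-46163$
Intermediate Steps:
$-30233 - z{\left(90,152 \right)} = -30233 - 177 \cdot 90 = -30233 - 15930 = -46163$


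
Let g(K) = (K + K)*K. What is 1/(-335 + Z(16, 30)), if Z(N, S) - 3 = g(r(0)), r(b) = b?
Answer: -1/332 ≈ -0.0030120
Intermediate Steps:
g(K) = 2*K**2 (g(K) = (2*K)*K = 2*K**2)
Z(N, S) = 3 (Z(N, S) = 3 + 2*0**2 = 3 + 2*0 = 3 + 0 = 3)
1/(-335 + Z(16, 30)) = 1/(-335 + 3) = 1/(-332) = -1/332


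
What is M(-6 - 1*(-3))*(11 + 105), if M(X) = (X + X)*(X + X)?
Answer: 4176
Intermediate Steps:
M(X) = 4*X² (M(X) = (2*X)*(2*X) = 4*X²)
M(-6 - 1*(-3))*(11 + 105) = (4*(-6 - 1*(-3))²)*(11 + 105) = (4*(-6 + 3)²)*116 = (4*(-3)²)*116 = (4*9)*116 = 36*116 = 4176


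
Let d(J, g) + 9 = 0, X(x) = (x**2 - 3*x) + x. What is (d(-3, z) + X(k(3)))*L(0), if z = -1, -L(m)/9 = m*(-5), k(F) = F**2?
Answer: 0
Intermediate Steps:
X(x) = x**2 - 2*x
L(m) = 45*m (L(m) = -9*m*(-5) = -(-45)*m = 45*m)
d(J, g) = -9 (d(J, g) = -9 + 0 = -9)
(d(-3, z) + X(k(3)))*L(0) = (-9 + 3**2*(-2 + 3**2))*(45*0) = (-9 + 9*(-2 + 9))*0 = (-9 + 9*7)*0 = (-9 + 63)*0 = 54*0 = 0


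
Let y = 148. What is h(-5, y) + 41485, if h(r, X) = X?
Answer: 41633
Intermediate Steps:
h(-5, y) + 41485 = 148 + 41485 = 41633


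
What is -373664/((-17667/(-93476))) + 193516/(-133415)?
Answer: -4660004731025732/2357042805 ≈ -1.9771e+6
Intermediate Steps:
-373664/((-17667/(-93476))) + 193516/(-133415) = -373664/((-17667*(-1/93476))) + 193516*(-1/133415) = -373664/17667/93476 - 193516/133415 = -373664*93476/17667 - 193516/133415 = -34928616064/17667 - 193516/133415 = -4660004731025732/2357042805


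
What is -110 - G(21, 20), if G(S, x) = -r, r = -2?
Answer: -112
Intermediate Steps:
G(S, x) = 2 (G(S, x) = -1*(-2) = 2)
-110 - G(21, 20) = -110 - 1*2 = -110 - 2 = -112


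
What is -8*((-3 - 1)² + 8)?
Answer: -192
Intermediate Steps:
-8*((-3 - 1)² + 8) = -8*((-4)² + 8) = -8*(16 + 8) = -8*24 = -192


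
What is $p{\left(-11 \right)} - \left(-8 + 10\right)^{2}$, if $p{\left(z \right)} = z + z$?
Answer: $-26$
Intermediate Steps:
$p{\left(z \right)} = 2 z$
$p{\left(-11 \right)} - \left(-8 + 10\right)^{2} = 2 \left(-11\right) - \left(-8 + 10\right)^{2} = -22 - 2^{2} = -22 - 4 = -26$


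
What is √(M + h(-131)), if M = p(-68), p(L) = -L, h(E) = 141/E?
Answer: √1148477/131 ≈ 8.1807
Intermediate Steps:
M = 68 (M = -1*(-68) = 68)
√(M + h(-131)) = √(68 + 141/(-131)) = √(68 + 141*(-1/131)) = √(68 - 141/131) = √(8767/131) = √1148477/131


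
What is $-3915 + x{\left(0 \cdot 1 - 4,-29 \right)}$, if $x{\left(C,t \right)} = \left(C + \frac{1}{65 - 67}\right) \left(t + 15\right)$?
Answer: $-3852$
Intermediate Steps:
$x{\left(C,t \right)} = \left(15 + t\right) \left(- \frac{1}{2} + C\right)$ ($x{\left(C,t \right)} = \left(C + \frac{1}{-2}\right) \left(15 + t\right) = \left(C - \frac{1}{2}\right) \left(15 + t\right) = \left(- \frac{1}{2} + C\right) \left(15 + t\right) = \left(15 + t\right) \left(- \frac{1}{2} + C\right)$)
$-3915 + x{\left(0 \cdot 1 - 4,-29 \right)} = -3915 + \left(- \frac{15}{2} + 15 \left(0 \cdot 1 - 4\right) - - \frac{29}{2} + \left(0 \cdot 1 - 4\right) \left(-29\right)\right) = -3915 + \left(- \frac{15}{2} + 15 \left(0 - 4\right) + \frac{29}{2} + \left(0 - 4\right) \left(-29\right)\right) = -3915 + \left(- \frac{15}{2} + 15 \left(-4\right) + \frac{29}{2} - -116\right) = -3915 + \left(- \frac{15}{2} - 60 + \frac{29}{2} + 116\right) = -3915 + 63 = -3852$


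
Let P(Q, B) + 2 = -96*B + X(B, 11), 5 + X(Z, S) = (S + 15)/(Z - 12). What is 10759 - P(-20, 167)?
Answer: 4153664/155 ≈ 26798.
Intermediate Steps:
X(Z, S) = -5 + (15 + S)/(-12 + Z) (X(Z, S) = -5 + (S + 15)/(Z - 12) = -5 + (15 + S)/(-12 + Z))
P(Q, B) = -2 - 96*B + (86 - 5*B)/(-12 + B) (P(Q, B) = -2 + (-96*B + (75 + 11 - 5*B)/(-12 + B)) = -2 + (-96*B + (86 - 5*B)/(-12 + B)) = -2 - 96*B + (86 - 5*B)/(-12 + B))
10759 - P(-20, 167) = 10759 - (110 - 96*167**2 + 1145*167)/(-12 + 167) = 10759 - (110 - 96*27889 + 191215)/155 = 10759 - (110 - 2677344 + 191215)/155 = 10759 - (-2486019)/155 = 10759 - 1*(-2486019/155) = 10759 + 2486019/155 = 4153664/155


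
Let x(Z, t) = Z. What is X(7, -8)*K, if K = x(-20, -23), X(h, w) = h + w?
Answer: 20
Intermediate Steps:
K = -20
X(7, -8)*K = (7 - 8)*(-20) = -1*(-20) = 20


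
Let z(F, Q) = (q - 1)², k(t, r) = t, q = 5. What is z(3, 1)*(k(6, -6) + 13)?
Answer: 304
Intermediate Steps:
z(F, Q) = 16 (z(F, Q) = (5 - 1)² = 4² = 16)
z(3, 1)*(k(6, -6) + 13) = 16*(6 + 13) = 16*19 = 304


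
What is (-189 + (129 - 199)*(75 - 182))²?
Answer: 53304601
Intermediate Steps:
(-189 + (129 - 199)*(75 - 182))² = (-189 - 70*(-107))² = (-189 + 7490)² = 7301² = 53304601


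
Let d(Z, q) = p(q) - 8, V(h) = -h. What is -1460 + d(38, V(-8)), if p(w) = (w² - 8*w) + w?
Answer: -1460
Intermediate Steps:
p(w) = w² - 7*w
d(Z, q) = -8 + q*(-7 + q) (d(Z, q) = q*(-7 + q) - 8 = -8 + q*(-7 + q))
-1460 + d(38, V(-8)) = -1460 + (-8 + (-1*(-8))*(-7 - 1*(-8))) = -1460 + (-8 + 8*(-7 + 8)) = -1460 + (-8 + 8*1) = -1460 + (-8 + 8) = -1460 + 0 = -1460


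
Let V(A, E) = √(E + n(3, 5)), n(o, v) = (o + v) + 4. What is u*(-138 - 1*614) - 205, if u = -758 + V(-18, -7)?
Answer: 569811 - 752*√5 ≈ 5.6813e+5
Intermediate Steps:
n(o, v) = 4 + o + v
V(A, E) = √(12 + E) (V(A, E) = √(E + (4 + 3 + 5)) = √(E + 12) = √(12 + E))
u = -758 + √5 (u = -758 + √(12 - 7) = -758 + √5 ≈ -755.76)
u*(-138 - 1*614) - 205 = (-758 + √5)*(-138 - 1*614) - 205 = (-758 + √5)*(-138 - 614) - 205 = (-758 + √5)*(-752) - 205 = (570016 - 752*√5) - 205 = 569811 - 752*√5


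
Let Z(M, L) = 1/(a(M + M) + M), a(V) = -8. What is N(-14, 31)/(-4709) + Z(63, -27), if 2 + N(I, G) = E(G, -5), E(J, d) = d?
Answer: 5094/258995 ≈ 0.019668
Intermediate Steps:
N(I, G) = -7 (N(I, G) = -2 - 5 = -7)
Z(M, L) = 1/(-8 + M)
N(-14, 31)/(-4709) + Z(63, -27) = -7/(-4709) + 1/(-8 + 63) = -7*(-1/4709) + 1/55 = 7/4709 + 1/55 = 5094/258995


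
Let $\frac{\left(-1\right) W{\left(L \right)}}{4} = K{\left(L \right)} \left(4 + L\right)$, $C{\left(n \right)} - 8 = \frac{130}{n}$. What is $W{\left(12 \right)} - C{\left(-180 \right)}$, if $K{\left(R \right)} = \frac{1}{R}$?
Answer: $- \frac{227}{18} \approx -12.611$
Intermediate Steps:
$C{\left(n \right)} = 8 + \frac{130}{n}$
$W{\left(L \right)} = - \frac{4 \left(4 + L\right)}{L}$ ($W{\left(L \right)} = - 4 \frac{4 + L}{L} = - \frac{4 \left(4 + L\right)}{L}$)
$W{\left(12 \right)} - C{\left(-180 \right)} = \left(-4 - \frac{16}{12}\right) - \left(8 + \frac{130}{-180}\right) = \left(-4 - \frac{4}{3}\right) - \left(8 + 130 \left(- \frac{1}{180}\right)\right) = \left(-4 - \frac{4}{3}\right) - \left(8 - \frac{13}{18}\right) = - \frac{16}{3} - \frac{131}{18} = - \frac{227}{18}$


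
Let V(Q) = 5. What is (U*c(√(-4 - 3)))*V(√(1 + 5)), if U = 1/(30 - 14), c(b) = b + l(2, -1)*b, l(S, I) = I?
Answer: 0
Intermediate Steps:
c(b) = 0 (c(b) = b - b = 0)
U = 1/16 ≈ 0.062500
(U*c(√(-4 - 3)))*V(√(1 + 5)) = ((1/16)*0)*5 = 0*5 = 0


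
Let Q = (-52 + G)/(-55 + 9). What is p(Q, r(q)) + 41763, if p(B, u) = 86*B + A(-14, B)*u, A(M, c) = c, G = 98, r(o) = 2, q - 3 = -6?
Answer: 41675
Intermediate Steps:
q = -3 (q = 3 - 6 = -3)
Q = -1 (Q = (-52 + 98)/(-55 + 9) = 46/(-46) = 46*(-1/46) = -1)
p(B, u) = 86*B + B*u
p(Q, r(q)) + 41763 = -(86 + 2) + 41763 = -1*88 + 41763 = -88 + 41763 = 41675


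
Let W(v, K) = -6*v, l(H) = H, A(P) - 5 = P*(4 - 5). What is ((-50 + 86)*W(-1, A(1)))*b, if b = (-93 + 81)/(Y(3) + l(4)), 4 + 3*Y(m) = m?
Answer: -7776/11 ≈ -706.91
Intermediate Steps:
Y(m) = -4/3 + m/3
A(P) = 5 - P (A(P) = 5 + P*(4 - 5) = 5 + P*(-1) = 5 - P)
b = -36/11 (b = (-93 + 81)/((-4/3 + (⅓)*3) + 4) = -12/((-4/3 + 1) + 4) = -12/(-⅓ + 4) = -12/11/3 = -12*3/11 = -36/11 ≈ -3.2727)
((-50 + 86)*W(-1, A(1)))*b = ((-50 + 86)*(-6*(-1)))*(-36/11) = (36*6)*(-36/11) = 216*(-36/11) = -7776/11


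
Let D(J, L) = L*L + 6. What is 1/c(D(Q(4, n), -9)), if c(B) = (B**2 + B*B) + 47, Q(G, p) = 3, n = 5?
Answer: 1/15185 ≈ 6.5855e-5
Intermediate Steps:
D(J, L) = 6 + L**2 (D(J, L) = L**2 + 6 = 6 + L**2)
c(B) = 47 + 2*B**2 (c(B) = (B**2 + B**2) + 47 = 2*B**2 + 47 = 47 + 2*B**2)
1/c(D(Q(4, n), -9)) = 1/(47 + 2*(6 + (-9)**2)**2) = 1/(47 + 2*(6 + 81)**2) = 1/(47 + 2*87**2) = 1/(47 + 2*7569) = 1/(47 + 15138) = 1/15185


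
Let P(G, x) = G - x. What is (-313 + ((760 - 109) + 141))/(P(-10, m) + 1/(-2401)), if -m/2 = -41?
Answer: -1150079/220893 ≈ -5.2065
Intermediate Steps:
m = 82 (m = -2*(-41) = 82)
(-313 + ((760 - 109) + 141))/(P(-10, m) + 1/(-2401)) = (-313 + ((760 - 109) + 141))/((-10 - 1*82) + 1/(-2401)) = (-313 + (651 + 141))/((-10 - 82) - 1/2401) = (-313 + 792)/(-92 - 1/2401) = 479/(-220893/2401) = 479*(-2401/220893) = -1150079/220893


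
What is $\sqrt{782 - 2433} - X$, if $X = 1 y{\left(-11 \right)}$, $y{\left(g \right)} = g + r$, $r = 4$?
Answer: $7 + i \sqrt{1651} \approx 7.0 + 40.633 i$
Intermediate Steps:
$y{\left(g \right)} = 4 + g$ ($y{\left(g \right)} = g + 4 = 4 + g$)
$X = -7$ ($X = 1 \left(4 - 11\right) = 1 \left(-7\right) = -7$)
$\sqrt{782 - 2433} - X = \sqrt{782 - 2433} - -7 = \sqrt{-1651} + 7 = i \sqrt{1651} + 7 = 7 + i \sqrt{1651}$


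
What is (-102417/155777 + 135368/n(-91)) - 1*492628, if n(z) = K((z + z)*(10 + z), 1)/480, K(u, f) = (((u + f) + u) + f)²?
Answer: -16679947265061779957/33859073245073 ≈ -4.9263e+5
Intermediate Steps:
K(u, f) = (2*f + 2*u)² (K(u, f) = (((f + u) + u) + f)² = ((f + 2*u) + f)² = (2*f + 2*u)²)
n(z) = (1 + 2*z*(10 + z))²/120 (n(z) = (4*(1 + (z + z)*(10 + z))²)/480 = (4*(1 + (2*z)*(10 + z))²)*(1/480) = (4*(1 + 2*z*(10 + z))²)*(1/480) = (1 + 2*z*(10 + z))²/120)
(-102417/155777 + 135368/n(-91)) - 1*492628 = (-102417/155777 + 135368/(((1 + 2*(-91)*(10 - 91))²/120))) - 1*492628 = (-102417*1/155777 + 135368/(((1 + 2*(-91)*(-81))²/120))) - 492628 = (-102417/155777 + 135368/(((1 + 14742)²/120))) - 492628 = (-102417/155777 + 135368/(((1/120)*14743²))) - 492628 = (-102417/155777 + 135368/(((1/120)*217356049))) - 492628 = (-102417/155777 + 135368/(217356049/120)) - 492628 = (-102417/155777 + 135368*(120/217356049)) - 492628 = (-102417/155777 + 16244160/217356049) - 492628 = -19730487958113/33859073245073 - 492628 = -16679947265061779957/33859073245073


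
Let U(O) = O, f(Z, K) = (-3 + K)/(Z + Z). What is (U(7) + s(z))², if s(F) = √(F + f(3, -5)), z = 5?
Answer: (21 + √33)²/9 ≈ 79.475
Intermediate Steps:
f(Z, K) = (-3 + K)/(2*Z) (f(Z, K) = (-3 + K)/((2*Z)) = (-3 + K)*(1/(2*Z)) = (-3 + K)/(2*Z))
s(F) = √(-4/3 + F) (s(F) = √(F + (½)*(-3 - 5)/3) = √(F + (½)*(⅓)*(-8)) = √(F - 4/3) = √(-4/3 + F))
(U(7) + s(z))² = (7 + √(-12 + 9*5)/3)² = (7 + √(-12 + 45)/3)² = (7 + √33/3)²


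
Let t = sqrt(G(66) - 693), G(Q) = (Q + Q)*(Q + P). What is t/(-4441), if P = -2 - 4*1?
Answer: -3*sqrt(803)/4441 ≈ -0.019142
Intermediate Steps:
P = -6 (P = -2 - 4 = -6)
G(Q) = 2*Q*(-6 + Q) (G(Q) = (Q + Q)*(Q - 6) = (2*Q)*(-6 + Q) = 2*Q*(-6 + Q))
t = 3*sqrt(803) (t = sqrt(2*66*(-6 + 66) - 693) = sqrt(2*66*60 - 693) = sqrt(7920 - 693) = sqrt(7227) = 3*sqrt(803) ≈ 85.012)
t/(-4441) = (3*sqrt(803))/(-4441) = (3*sqrt(803))*(-1/4441) = -3*sqrt(803)/4441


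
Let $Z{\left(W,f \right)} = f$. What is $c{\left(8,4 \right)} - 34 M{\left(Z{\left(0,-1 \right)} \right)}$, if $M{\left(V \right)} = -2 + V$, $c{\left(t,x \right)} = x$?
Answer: $106$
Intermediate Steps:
$c{\left(8,4 \right)} - 34 M{\left(Z{\left(0,-1 \right)} \right)} = 4 - 34 \left(-2 - 1\right) = 4 - -102 = 4 + 102 = 106$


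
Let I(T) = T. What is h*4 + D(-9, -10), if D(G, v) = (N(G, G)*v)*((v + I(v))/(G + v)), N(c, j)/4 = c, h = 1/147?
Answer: 1058476/2793 ≈ 378.97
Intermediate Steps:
h = 1/147 ≈ 0.0068027
N(c, j) = 4*c
D(G, v) = 8*G*v²/(G + v) (D(G, v) = ((4*G)*v)*((v + v)/(G + v)) = (4*G*v)*((2*v)/(G + v)) = (4*G*v)*(2*v/(G + v)) = 8*G*v²/(G + v))
h*4 + D(-9, -10) = (1/147)*4 + 8*(-9)*(-10)²/(-9 - 10) = 4/147 + 8*(-9)*100/(-19) = 4/147 + 8*(-9)*100*(-1/19) = 4/147 + 7200/19 = 1058476/2793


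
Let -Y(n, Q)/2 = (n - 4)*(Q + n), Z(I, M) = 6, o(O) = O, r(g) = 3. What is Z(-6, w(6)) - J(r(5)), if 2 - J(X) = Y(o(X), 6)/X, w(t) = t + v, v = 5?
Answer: 10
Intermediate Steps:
w(t) = 5 + t (w(t) = t + 5 = 5 + t)
Y(n, Q) = -2*(-4 + n)*(Q + n) (Y(n, Q) = -2*(n - 4)*(Q + n) = -2*(-4 + n)*(Q + n))
J(X) = 2 - (48 - 4*X - 2*X²)/X (J(X) = 2 - (-2*X² + 8*6 + 8*X - 2*6*X)/X = 2 - (-2*X² + 48 + 8*X - 12*X)/X = 2 - (48 - 4*X - 2*X²)/X)
Z(-6, w(6)) - J(r(5)) = 6 - (6 - 48/3 + 2*3) = 6 - (6 - 48*⅓ + 6) = 6 - (6 - 16 + 6) = 6 - 1*(-4) = 6 + 4 = 10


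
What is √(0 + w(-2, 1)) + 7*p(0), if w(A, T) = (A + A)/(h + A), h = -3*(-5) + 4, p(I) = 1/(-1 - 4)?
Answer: -7/5 + 2*I*√17/17 ≈ -1.4 + 0.48507*I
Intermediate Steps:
p(I) = -⅕ (p(I) = 1/(-5) = -⅕)
h = 19 (h = 15 + 4 = 19)
w(A, T) = 2*A/(19 + A) (w(A, T) = (A + A)/(19 + A) = (2*A)/(19 + A) = 2*A/(19 + A))
√(0 + w(-2, 1)) + 7*p(0) = √(0 + 2*(-2)/(19 - 2)) + 7*(-⅕) = √(0 + 2*(-2)/17) - 7/5 = √(0 + 2*(-2)*(1/17)) - 7/5 = √(0 - 4/17) - 7/5 = √(-4/17) - 7/5 = 2*I*√17/17 - 7/5 = -7/5 + 2*I*√17/17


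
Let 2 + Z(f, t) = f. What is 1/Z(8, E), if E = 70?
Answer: 1/6 ≈ 0.16667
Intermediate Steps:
Z(f, t) = -2 + f
1/Z(8, E) = 1/(-2 + 8) = 1/6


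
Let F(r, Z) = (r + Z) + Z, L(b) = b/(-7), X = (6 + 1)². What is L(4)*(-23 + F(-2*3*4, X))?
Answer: -204/7 ≈ -29.143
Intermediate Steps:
X = 49 (X = 7² = 49)
L(b) = -b/7 (L(b) = b*(-⅐) = -b/7)
F(r, Z) = r + 2*Z (F(r, Z) = (Z + r) + Z = r + 2*Z)
L(4)*(-23 + F(-2*3*4, X)) = (-⅐*4)*(-23 + (-2*3*4 + 2*49)) = -4*(-23 + (-6*4 + 98))/7 = -4*(-23 + (-24 + 98))/7 = -4*(-23 + 74)/7 = -4/7*51 = -204/7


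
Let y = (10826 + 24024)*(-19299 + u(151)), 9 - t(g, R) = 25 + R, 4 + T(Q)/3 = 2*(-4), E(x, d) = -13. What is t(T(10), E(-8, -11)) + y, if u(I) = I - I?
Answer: -672570153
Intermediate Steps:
u(I) = 0
T(Q) = -36 (T(Q) = -12 + 3*(2*(-4)) = -12 + 3*(-8) = -12 - 24 = -36)
t(g, R) = -16 - R (t(g, R) = 9 - (25 + R) = 9 + (-25 - R) = -16 - R)
y = -672570150 (y = (10826 + 24024)*(-19299 + 0) = 34850*(-19299) = -672570150)
t(T(10), E(-8, -11)) + y = (-16 - 1*(-13)) - 672570150 = (-16 + 13) - 672570150 = -3 - 672570150 = -672570153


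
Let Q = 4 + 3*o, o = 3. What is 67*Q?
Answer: 871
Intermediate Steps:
Q = 13 (Q = 4 + 3*3 = 4 + 9 = 13)
67*Q = 67*13 = 871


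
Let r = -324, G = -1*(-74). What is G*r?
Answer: -23976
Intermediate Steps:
G = 74
G*r = 74*(-324) = -23976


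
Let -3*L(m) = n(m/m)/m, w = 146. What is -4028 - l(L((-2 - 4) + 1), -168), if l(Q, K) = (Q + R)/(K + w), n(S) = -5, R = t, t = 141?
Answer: -132713/33 ≈ -4021.6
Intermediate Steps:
R = 141
L(m) = 5/(3*m) (L(m) = -(-5)/(3*m) = 5/(3*m))
l(Q, K) = (141 + Q)/(146 + K) (l(Q, K) = (Q + 141)/(K + 146) = (141 + Q)/(146 + K))
-4028 - l(L((-2 - 4) + 1), -168) = -4028 - (141 + 5/(3*((-2 - 4) + 1)))/(146 - 168) = -4028 - (141 + 5/(3*(-6 + 1)))/(-22) = -4028 - (-1)*(141 + (5/3)/(-5))/22 = -4028 - (-1)*(141 + (5/3)*(-⅕))/22 = -4028 - (-1)*(141 - ⅓)/22 = -4028 - (-1)*422/(22*3) = -4028 - 1*(-211/33) = -4028 + 211/33 = -132713/33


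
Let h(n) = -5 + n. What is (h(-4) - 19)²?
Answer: 784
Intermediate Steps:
(h(-4) - 19)² = ((-5 - 4) - 19)² = (-9 - 19)² = (-28)² = 784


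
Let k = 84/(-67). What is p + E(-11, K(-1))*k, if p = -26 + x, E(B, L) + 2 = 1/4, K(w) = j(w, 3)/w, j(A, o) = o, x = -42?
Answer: -4409/67 ≈ -65.806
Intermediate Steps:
K(w) = 3/w
E(B, L) = -7/4 (E(B, L) = -2 + 1/4 = -2 + ¼ = -7/4)
p = -68 (p = -26 - 42 = -68)
k = -84/67 (k = 84*(-1/67) = -84/67 ≈ -1.2537)
p + E(-11, K(-1))*k = -68 - 7/4*(-84/67) = -68 + 147/67 = -4409/67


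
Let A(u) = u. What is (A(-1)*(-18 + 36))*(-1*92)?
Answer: 1656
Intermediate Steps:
(A(-1)*(-18 + 36))*(-1*92) = (-(-18 + 36))*(-1*92) = -1*18*(-92) = -18*(-92) = 1656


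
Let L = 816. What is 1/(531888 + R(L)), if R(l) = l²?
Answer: 1/1197744 ≈ 8.3490e-7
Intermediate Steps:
1/(531888 + R(L)) = 1/(531888 + 816²) = 1/(531888 + 665856) = 1/1197744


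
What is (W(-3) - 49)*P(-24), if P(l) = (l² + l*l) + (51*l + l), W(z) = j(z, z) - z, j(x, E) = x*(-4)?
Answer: 3264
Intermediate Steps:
j(x, E) = -4*x
W(z) = -5*z (W(z) = -4*z - z = -5*z)
P(l) = 2*l² + 52*l (P(l) = (l² + l²) + 52*l = 2*l² + 52*l)
(W(-3) - 49)*P(-24) = (-5*(-3) - 49)*(2*(-24)*(26 - 24)) = (15 - 49)*(2*(-24)*2) = -34*(-96) = 3264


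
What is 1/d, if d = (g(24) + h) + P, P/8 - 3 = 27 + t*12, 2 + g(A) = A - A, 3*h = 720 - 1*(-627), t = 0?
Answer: 1/687 ≈ 0.0014556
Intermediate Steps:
h = 449 (h = (720 - 1*(-627))/3 = (720 + 627)/3 = (⅓)*1347 = 449)
g(A) = -2 (g(A) = -2 + (A - A) = -2 + 0 = -2)
P = 240 (P = 24 + 8*(27 + 0*12) = 24 + 8*(27 + 0) = 24 + 8*27 = 24 + 216 = 240)
d = 687 (d = (-2 + 449) + 240 = 447 + 240 = 687)
1/d = 1/687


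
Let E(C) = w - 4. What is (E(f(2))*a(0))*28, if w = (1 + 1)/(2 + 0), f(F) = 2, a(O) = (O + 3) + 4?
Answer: -588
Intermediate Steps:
a(O) = 7 + O (a(O) = (3 + O) + 4 = 7 + O)
w = 1 (w = 2/2 = 2*(1/2) = 1)
E(C) = -3 (E(C) = 1 - 4 = -3)
(E(f(2))*a(0))*28 = -3*(7 + 0)*28 = -3*7*28 = -21*28 = -588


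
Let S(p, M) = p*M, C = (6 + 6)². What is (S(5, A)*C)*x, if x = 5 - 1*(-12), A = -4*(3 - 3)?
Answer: 0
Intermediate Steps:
A = 0 (A = -4*0 = 0)
x = 17 (x = 5 + 12 = 17)
C = 144 (C = 12² = 144)
S(p, M) = M*p
(S(5, A)*C)*x = ((0*5)*144)*17 = (0*144)*17 = 0*17 = 0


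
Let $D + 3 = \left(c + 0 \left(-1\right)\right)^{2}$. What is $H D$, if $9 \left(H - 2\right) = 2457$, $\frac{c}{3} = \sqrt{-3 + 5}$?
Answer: $4125$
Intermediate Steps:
$c = 3 \sqrt{2}$ ($c = 3 \sqrt{-3 + 5} = 3 \sqrt{2} \approx 4.2426$)
$H = 275$ ($H = 2 + \frac{1}{9} \cdot 2457 = 2 + 273 = 275$)
$D = 15$ ($D = -3 + \left(3 \sqrt{2} + 0 \left(-1\right)\right)^{2} = -3 + \left(3 \sqrt{2} + 0\right)^{2} = -3 + \left(3 \sqrt{2}\right)^{2} = -3 + 18 = 15$)
$H D = 275 \cdot 15 = 4125$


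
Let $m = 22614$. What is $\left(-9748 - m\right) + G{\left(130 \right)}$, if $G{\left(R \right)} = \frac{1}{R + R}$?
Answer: $- \frac{8414119}{260} \approx -32362.0$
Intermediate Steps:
$G{\left(R \right)} = \frac{1}{2 R}$
$\left(-9748 - m\right) + G{\left(130 \right)} = \left(-9748 - 22614\right) + \frac{1}{2 \cdot 130} = \left(-9748 - 22614\right) + \frac{1}{2} \cdot \frac{1}{130} = -32362 + \frac{1}{260} = - \frac{8414119}{260}$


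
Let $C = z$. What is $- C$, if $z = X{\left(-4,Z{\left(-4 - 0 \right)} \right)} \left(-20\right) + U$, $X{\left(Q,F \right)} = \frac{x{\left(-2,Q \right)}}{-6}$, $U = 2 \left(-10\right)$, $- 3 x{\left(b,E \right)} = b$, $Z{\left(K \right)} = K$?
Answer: $\frac{160}{9} \approx 17.778$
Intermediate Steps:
$x{\left(b,E \right)} = - \frac{b}{3}$
$U = -20$
$X{\left(Q,F \right)} = - \frac{1}{9}$ ($X{\left(Q,F \right)} = \frac{\left(- \frac{1}{3}\right) \left(-2\right)}{-6} = \frac{2}{3} \left(- \frac{1}{6}\right) = - \frac{1}{9}$)
$z = - \frac{160}{9}$ ($z = \left(- \frac{1}{9}\right) \left(-20\right) - 20 = \frac{20}{9} - 20 = - \frac{160}{9} \approx -17.778$)
$C = - \frac{160}{9} \approx -17.778$
$- C = \left(-1\right) \left(- \frac{160}{9}\right) = \frac{160}{9}$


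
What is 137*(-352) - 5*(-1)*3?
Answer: -48209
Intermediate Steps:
137*(-352) - 5*(-1)*3 = -48224 + 5*3 = -48224 + 15 = -48209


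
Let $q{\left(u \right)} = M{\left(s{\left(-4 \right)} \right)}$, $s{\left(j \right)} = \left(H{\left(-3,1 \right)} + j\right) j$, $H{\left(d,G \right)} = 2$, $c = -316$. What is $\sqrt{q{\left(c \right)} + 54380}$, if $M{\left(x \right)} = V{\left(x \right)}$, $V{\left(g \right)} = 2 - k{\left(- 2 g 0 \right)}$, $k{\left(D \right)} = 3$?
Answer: $\sqrt{54379} \approx 233.19$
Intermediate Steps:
$V{\left(g \right)} = -1$ ($V{\left(g \right)} = 2 - 3 = -1$)
$s{\left(j \right)} = j \left(2 + j\right)$ ($s{\left(j \right)} = \left(2 + j\right) j = j \left(2 + j\right)$)
$M{\left(x \right)} = -1$
$q{\left(u \right)} = -1$
$\sqrt{q{\left(c \right)} + 54380} = \sqrt{-1 + 54380} = \sqrt{54379}$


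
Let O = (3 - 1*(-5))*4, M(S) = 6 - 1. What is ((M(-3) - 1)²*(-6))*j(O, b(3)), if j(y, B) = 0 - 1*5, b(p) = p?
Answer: 480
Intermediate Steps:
M(S) = 5
O = 32 (O = (3 + 5)*4 = 8*4 = 32)
j(y, B) = -5 (j(y, B) = 0 - 5 = -5)
((M(-3) - 1)²*(-6))*j(O, b(3)) = ((5 - 1)²*(-6))*(-5) = (4²*(-6))*(-5) = (16*(-6))*(-5) = -96*(-5) = 480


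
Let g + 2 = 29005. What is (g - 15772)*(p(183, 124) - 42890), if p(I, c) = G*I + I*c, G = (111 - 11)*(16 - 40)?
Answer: -6078294938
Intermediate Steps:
G = -2400 (G = 100*(-24) = -2400)
g = 29003 (g = -2 + 29005 = 29003)
p(I, c) = -2400*I + I*c
(g - 15772)*(p(183, 124) - 42890) = (29003 - 15772)*(183*(-2400 + 124) - 42890) = 13231*(183*(-2276) - 42890) = 13231*(-416508 - 42890) = 13231*(-459398) = -6078294938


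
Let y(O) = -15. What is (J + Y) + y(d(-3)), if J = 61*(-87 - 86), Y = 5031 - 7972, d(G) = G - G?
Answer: -13509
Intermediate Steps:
d(G) = 0
Y = -2941
J = -10553 (J = 61*(-173) = -10553)
(J + Y) + y(d(-3)) = (-10553 - 2941) - 15 = -13494 - 15 = -13509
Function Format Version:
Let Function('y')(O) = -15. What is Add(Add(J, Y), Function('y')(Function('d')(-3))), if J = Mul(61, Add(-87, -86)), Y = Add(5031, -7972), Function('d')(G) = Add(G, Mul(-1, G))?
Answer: -13509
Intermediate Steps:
Function('d')(G) = 0
Y = -2941
J = -10553 (J = Mul(61, -173) = -10553)
Add(Add(J, Y), Function('y')(Function('d')(-3))) = Add(Add(-10553, -2941), -15) = Add(-13494, -15) = -13509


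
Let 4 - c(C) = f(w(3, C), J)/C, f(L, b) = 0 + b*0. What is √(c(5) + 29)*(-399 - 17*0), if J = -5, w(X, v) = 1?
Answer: -399*√33 ≈ -2292.1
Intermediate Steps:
f(L, b) = 0 (f(L, b) = 0 + 0 = 0)
c(C) = 4 (c(C) = 4 - 0/C = 4 - 1*0 = 4 + 0 = 4)
√(c(5) + 29)*(-399 - 17*0) = √(4 + 29)*(-399 - 17*0) = √33*(-399 + 0) = √33*(-399) = -399*√33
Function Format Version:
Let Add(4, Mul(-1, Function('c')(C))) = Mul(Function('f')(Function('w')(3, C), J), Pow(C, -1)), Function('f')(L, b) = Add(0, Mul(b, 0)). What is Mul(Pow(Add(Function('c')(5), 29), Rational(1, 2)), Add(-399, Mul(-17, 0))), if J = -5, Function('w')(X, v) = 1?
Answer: Mul(-399, Pow(33, Rational(1, 2))) ≈ -2292.1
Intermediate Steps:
Function('f')(L, b) = 0 (Function('f')(L, b) = Add(0, 0) = 0)
Function('c')(C) = 4 (Function('c')(C) = Add(4, Mul(-1, Mul(0, Pow(C, -1)))) = Add(4, Mul(-1, 0)) = Add(4, 0) = 4)
Mul(Pow(Add(Function('c')(5), 29), Rational(1, 2)), Add(-399, Mul(-17, 0))) = Mul(Pow(Add(4, 29), Rational(1, 2)), Add(-399, Mul(-17, 0))) = Mul(Pow(33, Rational(1, 2)), Add(-399, 0)) = Mul(Pow(33, Rational(1, 2)), -399) = Mul(-399, Pow(33, Rational(1, 2)))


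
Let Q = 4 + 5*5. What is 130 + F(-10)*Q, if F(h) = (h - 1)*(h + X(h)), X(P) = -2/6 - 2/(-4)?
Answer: 19601/6 ≈ 3266.8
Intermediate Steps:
X(P) = ⅙ (X(P) = -2*⅙ - 2*(-¼) = -⅓ + ½ = ⅙)
Q = 29 (Q = 4 + 25 = 29)
F(h) = (-1 + h)*(⅙ + h) (F(h) = (h - 1)*(h + ⅙) = (-1 + h)*(⅙ + h))
130 + F(-10)*Q = 130 + (-⅙ + (-10)² - ⅚*(-10))*29 = 130 + (-⅙ + 100 + 25/3)*29 = 130 + (649/6)*29 = 130 + 18821/6 = 19601/6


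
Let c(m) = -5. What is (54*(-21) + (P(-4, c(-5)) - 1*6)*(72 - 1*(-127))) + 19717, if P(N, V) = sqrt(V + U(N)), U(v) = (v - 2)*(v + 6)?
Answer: 17389 + 199*I*sqrt(17) ≈ 17389.0 + 820.5*I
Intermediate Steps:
U(v) = (-2 + v)*(6 + v)
P(N, V) = sqrt(-12 + V + N**2 + 4*N) (P(N, V) = sqrt(V + (-12 + N**2 + 4*N)) = sqrt(-12 + V + N**2 + 4*N))
(54*(-21) + (P(-4, c(-5)) - 1*6)*(72 - 1*(-127))) + 19717 = (54*(-21) + (sqrt(-12 - 5 + (-4)**2 + 4*(-4)) - 1*6)*(72 - 1*(-127))) + 19717 = (-1134 + (sqrt(-12 - 5 + 16 - 16) - 6)*(72 + 127)) + 19717 = (-1134 + (sqrt(-17) - 6)*199) + 19717 = (-1134 + (I*sqrt(17) - 6)*199) + 19717 = (-1134 + (-6 + I*sqrt(17))*199) + 19717 = (-1134 + (-1194 + 199*I*sqrt(17))) + 19717 = (-2328 + 199*I*sqrt(17)) + 19717 = 17389 + 199*I*sqrt(17)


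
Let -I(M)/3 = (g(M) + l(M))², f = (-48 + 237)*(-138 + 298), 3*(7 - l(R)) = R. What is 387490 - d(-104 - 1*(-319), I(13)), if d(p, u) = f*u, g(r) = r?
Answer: 22654210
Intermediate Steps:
l(R) = 7 - R/3
f = 30240 (f = 189*160 = 30240)
I(M) = -3*(7 + 2*M/3)² (I(M) = -3*(M + (7 - M/3))² = -3*(7 + 2*M/3)²)
d(p, u) = 30240*u
387490 - d(-104 - 1*(-319), I(13)) = 387490 - 30240*(-(21 + 2*13)²/3) = 387490 - 30240*(-(21 + 26)²/3) = 387490 - 30240*(-⅓*47²) = 387490 - 30240*(-⅓*2209) = 387490 - 30240*(-2209)/3 = 387490 - 1*(-22266720) = 387490 + 22266720 = 22654210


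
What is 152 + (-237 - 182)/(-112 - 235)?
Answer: 53163/347 ≈ 153.21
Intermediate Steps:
152 + (-237 - 182)/(-112 - 235) = 152 - 419/(-347) = 152 - 419*(-1/347) = 152 + 419/347 = 53163/347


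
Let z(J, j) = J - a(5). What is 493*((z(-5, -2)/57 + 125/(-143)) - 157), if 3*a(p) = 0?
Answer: -634760671/8151 ≈ -77875.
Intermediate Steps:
a(p) = 0 (a(p) = (⅓)*0 = 0)
z(J, j) = J (z(J, j) = J - 1*0 = J + 0 = J)
493*((z(-5, -2)/57 + 125/(-143)) - 157) = 493*((-5/57 + 125/(-143)) - 157) = 493*((-5*1/57 + 125*(-1/143)) - 157) = 493*((-5/57 - 125/143) - 157) = 493*(-7840/8151 - 157) = 493*(-1287547/8151) = -634760671/8151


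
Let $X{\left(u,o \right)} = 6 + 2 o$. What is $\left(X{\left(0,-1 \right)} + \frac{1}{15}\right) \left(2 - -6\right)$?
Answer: $\frac{488}{15} \approx 32.533$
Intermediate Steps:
$\left(X{\left(0,-1 \right)} + \frac{1}{15}\right) \left(2 - -6\right) = \left(\left(6 + 2 \left(-1\right)\right) + \frac{1}{15}\right) \left(2 - -6\right) = \left(\left(6 - 2\right) + \frac{1}{15}\right) \left(2 + 6\right) = \left(4 + \frac{1}{15}\right) 8 = \frac{61}{15} \cdot 8 = \frac{488}{15}$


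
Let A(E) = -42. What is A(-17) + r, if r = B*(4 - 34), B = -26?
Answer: 738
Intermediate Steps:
r = 780 (r = -26*(4 - 34) = -26*(-30) = 780)
A(-17) + r = -42 + 780 = 738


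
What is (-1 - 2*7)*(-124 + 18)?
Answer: 1590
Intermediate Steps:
(-1 - 2*7)*(-124 + 18) = (-1 - 14)*(-106) = -15*(-106) = 1590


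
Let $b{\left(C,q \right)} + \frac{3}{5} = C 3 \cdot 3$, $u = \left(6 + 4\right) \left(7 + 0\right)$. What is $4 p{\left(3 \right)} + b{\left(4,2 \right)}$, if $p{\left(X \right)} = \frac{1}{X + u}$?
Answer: $\frac{12941}{365} \approx 35.455$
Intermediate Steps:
$u = 70$ ($u = 10 \cdot 7 = 70$)
$p{\left(X \right)} = \frac{1}{70 + X}$ ($p{\left(X \right)} = \frac{1}{X + 70} = \frac{1}{70 + X}$)
$b{\left(C,q \right)} = - \frac{3}{5} + 9 C$ ($b{\left(C,q \right)} = - \frac{3}{5} + C 3 \cdot 3 = - \frac{3}{5} + 3 C 3 = - \frac{3}{5} + 9 C$)
$4 p{\left(3 \right)} + b{\left(4,2 \right)} = \frac{4}{70 + 3} + \left(- \frac{3}{5} + 9 \cdot 4\right) = \frac{4}{73} + \left(- \frac{3}{5} + 36\right) = 4 \cdot \frac{1}{73} + \frac{177}{5} = \frac{4}{73} + \frac{177}{5} = \frac{12941}{365}$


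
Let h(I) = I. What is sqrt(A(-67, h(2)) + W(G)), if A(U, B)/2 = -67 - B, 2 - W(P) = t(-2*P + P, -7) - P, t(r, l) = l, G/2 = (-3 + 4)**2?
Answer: I*sqrt(127) ≈ 11.269*I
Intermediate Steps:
G = 2 (G = 2*(-3 + 4)**2 = 2*1**2 = 2*1 = 2)
W(P) = 9 + P (W(P) = 2 - (-7 - P) = 2 + (7 + P) = 9 + P)
A(U, B) = -134 - 2*B (A(U, B) = 2*(-67 - B) = -134 - 2*B)
sqrt(A(-67, h(2)) + W(G)) = sqrt((-134 - 2*2) + (9 + 2)) = sqrt((-134 - 4) + 11) = sqrt(-138 + 11) = sqrt(-127) = I*sqrt(127)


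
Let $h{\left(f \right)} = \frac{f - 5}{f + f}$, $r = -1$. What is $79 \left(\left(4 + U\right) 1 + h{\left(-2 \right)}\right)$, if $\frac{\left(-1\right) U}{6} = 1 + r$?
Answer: $\frac{1817}{4} \approx 454.25$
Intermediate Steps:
$h{\left(f \right)} = \frac{-5 + f}{2 f}$
$U = 0$ ($U = - 6 \left(1 - 1\right) = \left(-6\right) 0 = 0$)
$79 \left(\left(4 + U\right) 1 + h{\left(-2 \right)}\right) = 79 \left(\left(4 + 0\right) 1 + \frac{-5 - 2}{2 \left(-2\right)}\right) = 79 \left(4 \cdot 1 + \frac{1}{2} \left(- \frac{1}{2}\right) \left(-7\right)\right) = 79 \left(4 + \frac{7}{4}\right) = 79 \cdot \frac{23}{4} = \frac{1817}{4}$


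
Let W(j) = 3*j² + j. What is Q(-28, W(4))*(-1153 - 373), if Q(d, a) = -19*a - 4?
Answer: 1513792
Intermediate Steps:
W(j) = j + 3*j²
Q(d, a) = -4 - 19*a
Q(-28, W(4))*(-1153 - 373) = (-4 - 76*(1 + 3*4))*(-1153 - 373) = (-4 - 76*(1 + 12))*(-1526) = (-4 - 76*13)*(-1526) = (-4 - 19*52)*(-1526) = (-4 - 988)*(-1526) = -992*(-1526) = 1513792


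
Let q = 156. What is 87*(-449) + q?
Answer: -38907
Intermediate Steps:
87*(-449) + q = 87*(-449) + 156 = -39063 + 156 = -38907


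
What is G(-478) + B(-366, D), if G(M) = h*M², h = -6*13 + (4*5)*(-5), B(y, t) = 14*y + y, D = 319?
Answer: -40675642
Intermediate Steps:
B(y, t) = 15*y
h = -178 (h = -78 + 20*(-5) = -78 - 100 = -178)
G(M) = -178*M²
G(-478) + B(-366, D) = -178*(-478)² + 15*(-366) = -178*228484 - 5490 = -40670152 - 5490 = -40675642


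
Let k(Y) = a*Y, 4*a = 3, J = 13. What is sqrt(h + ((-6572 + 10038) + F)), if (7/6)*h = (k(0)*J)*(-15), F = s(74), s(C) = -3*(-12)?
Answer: sqrt(3502) ≈ 59.178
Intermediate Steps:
a = 3/4 (a = (1/4)*3 = 3/4 ≈ 0.75000)
s(C) = 36
F = 36
k(Y) = 3*Y/4
h = 0 (h = 6*((((3/4)*0)*13)*(-15))/7 = 6*((0*13)*(-15))/7 = 6*(0*(-15))/7 = (6/7)*0 = 0)
sqrt(h + ((-6572 + 10038) + F)) = sqrt(0 + ((-6572 + 10038) + 36)) = sqrt(0 + (3466 + 36)) = sqrt(0 + 3502) = sqrt(3502)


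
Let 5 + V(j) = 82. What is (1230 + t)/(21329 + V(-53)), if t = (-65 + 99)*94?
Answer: 2213/10703 ≈ 0.20676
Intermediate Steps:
t = 3196 (t = 34*94 = 3196)
V(j) = 77 (V(j) = -5 + 82 = 77)
(1230 + t)/(21329 + V(-53)) = (1230 + 3196)/(21329 + 77) = 4426/21406 = 4426*(1/21406) = 2213/10703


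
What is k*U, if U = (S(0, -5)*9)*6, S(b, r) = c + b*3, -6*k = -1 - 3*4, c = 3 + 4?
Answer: 819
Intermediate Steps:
c = 7
k = 13/6 (k = -(-1 - 3*4)/6 = -(-1 - 12)/6 = -1/6*(-13) = 13/6 ≈ 2.1667)
S(b, r) = 7 + 3*b (S(b, r) = 7 + b*3 = 7 + 3*b)
U = 378 (U = ((7 + 3*0)*9)*6 = ((7 + 0)*9)*6 = (7*9)*6 = 63*6 = 378)
k*U = (13/6)*378 = 819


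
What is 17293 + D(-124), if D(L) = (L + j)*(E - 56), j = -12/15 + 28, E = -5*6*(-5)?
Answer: 40969/5 ≈ 8193.8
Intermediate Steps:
E = 150 (E = -30*(-5) = 150)
j = 136/5 (j = -12*1/15 + 28 = -⅘ + 28 = 136/5 ≈ 27.200)
D(L) = 12784/5 + 94*L (D(L) = (L + 136/5)*(150 - 56) = (136/5 + L)*94 = 12784/5 + 94*L)
17293 + D(-124) = 17293 + (12784/5 + 94*(-124)) = 17293 + (12784/5 - 11656) = 17293 - 45496/5 = 40969/5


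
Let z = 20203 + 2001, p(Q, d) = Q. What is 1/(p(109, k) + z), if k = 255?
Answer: 1/22313 ≈ 4.4817e-5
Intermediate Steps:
z = 22204
1/(p(109, k) + z) = 1/(109 + 22204) = 1/22313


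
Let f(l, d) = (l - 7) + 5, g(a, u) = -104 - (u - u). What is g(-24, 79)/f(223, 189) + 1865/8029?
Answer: -32527/136493 ≈ -0.23831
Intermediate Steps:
g(a, u) = -104 (g(a, u) = -104 - 1*0 = -104 + 0 = -104)
f(l, d) = -2 + l (f(l, d) = (-7 + l) + 5 = -2 + l)
g(-24, 79)/f(223, 189) + 1865/8029 = -104/(-2 + 223) + 1865/8029 = -104/221 + 1865*(1/8029) = -104*1/221 + 1865/8029 = -8/17 + 1865/8029 = -32527/136493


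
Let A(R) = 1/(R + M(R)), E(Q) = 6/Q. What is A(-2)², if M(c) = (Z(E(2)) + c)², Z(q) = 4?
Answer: ¼ ≈ 0.25000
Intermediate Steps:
M(c) = (4 + c)²
A(R) = 1/(R + (4 + R)²)
A(-2)² = (1/(-2 + (4 - 2)²))² = (1/(-2 + 2²))² = (1/(-2 + 4))² = (1/2)² = (½)² = ¼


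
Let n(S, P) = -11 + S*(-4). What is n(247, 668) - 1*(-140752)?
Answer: 139753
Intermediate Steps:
n(S, P) = -11 - 4*S
n(247, 668) - 1*(-140752) = (-11 - 4*247) - 1*(-140752) = (-11 - 988) + 140752 = -999 + 140752 = 139753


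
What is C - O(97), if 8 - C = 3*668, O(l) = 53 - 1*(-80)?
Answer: -2129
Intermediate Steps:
O(l) = 133 (O(l) = 53 + 80 = 133)
C = -1996 (C = 8 - 3*668 = 8 - 1*2004 = 8 - 2004 = -1996)
C - O(97) = -1996 - 1*133 = -1996 - 133 = -2129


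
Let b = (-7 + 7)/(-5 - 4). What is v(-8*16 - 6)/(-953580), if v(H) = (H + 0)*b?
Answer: 0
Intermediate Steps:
b = 0 (b = 0/(-9) = 0*(-⅑) = 0)
v(H) = 0 (v(H) = (H + 0)*0 = H*0 = 0)
v(-8*16 - 6)/(-953580) = 0/(-953580) = 0*(-1/953580) = 0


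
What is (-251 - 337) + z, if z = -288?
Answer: -876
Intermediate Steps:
(-251 - 337) + z = (-251 - 337) - 288 = -588 - 288 = -876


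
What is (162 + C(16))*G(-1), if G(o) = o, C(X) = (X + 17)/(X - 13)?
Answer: -173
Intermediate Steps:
C(X) = (17 + X)/(-13 + X)
(162 + C(16))*G(-1) = (162 + (17 + 16)/(-13 + 16))*(-1) = (162 + 33/3)*(-1) = (162 + (1/3)*33)*(-1) = (162 + 11)*(-1) = 173*(-1) = -173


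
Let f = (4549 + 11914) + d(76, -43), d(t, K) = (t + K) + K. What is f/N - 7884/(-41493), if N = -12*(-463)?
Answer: 242162611/76845036 ≈ 3.1513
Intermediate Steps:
d(t, K) = t + 2*K (d(t, K) = (K + t) + K = t + 2*K)
f = 16453 (f = (4549 + 11914) + (76 + 2*(-43)) = 16463 + (76 - 86) = 16463 - 10 = 16453)
N = 5556
f/N - 7884/(-41493) = 16453/5556 - 7884/(-41493) = 16453*(1/5556) - 7884*(-1/41493) = 16453/5556 + 2628/13831 = 242162611/76845036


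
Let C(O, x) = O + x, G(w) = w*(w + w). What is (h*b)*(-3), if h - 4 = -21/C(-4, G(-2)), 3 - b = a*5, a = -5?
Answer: 105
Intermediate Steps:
b = 28 (b = 3 - (-5)*5 = 3 - 1*(-25) = 3 + 25 = 28)
G(w) = 2*w² (G(w) = w*(2*w) = 2*w²)
h = -5/4 (h = 4 - 21/(-4 + 2*(-2)²) = 4 - 21/(-4 + 2*4) = 4 - 21/(-4 + 8) = 4 - 21/4 = -5/4 ≈ -1.2500)
(h*b)*(-3) = -5/4*28*(-3) = -35*(-3) = 105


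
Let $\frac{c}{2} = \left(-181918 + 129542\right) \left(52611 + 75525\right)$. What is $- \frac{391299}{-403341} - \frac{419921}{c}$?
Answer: $\frac{1750793695962463}{1804615162963584} \approx 0.97018$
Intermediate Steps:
$c = -13422502272$ ($c = 2 \left(-181918 + 129542\right) \left(52611 + 75525\right) = 2 \left(\left(-52376\right) 128136\right) = 2 \left(-6711251136\right) = -13422502272$)
$- \frac{391299}{-403341} - \frac{419921}{c} = - \frac{391299}{-403341} - \frac{419921}{-13422502272} = \left(-391299\right) \left(- \frac{1}{403341}\right) - - \frac{419921}{13422502272} = \frac{130433}{134447} + \frac{419921}{13422502272} = \frac{1750793695962463}{1804615162963584}$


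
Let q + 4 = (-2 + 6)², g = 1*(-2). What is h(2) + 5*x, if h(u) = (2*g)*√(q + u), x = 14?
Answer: 70 - 4*√14 ≈ 55.033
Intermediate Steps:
g = -2
q = 12 (q = -4 + (-2 + 6)² = -4 + 4² = -4 + 16 = 12)
h(u) = -4*√(12 + u) (h(u) = (2*(-2))*√(12 + u) = -4*√(12 + u))
h(2) + 5*x = -4*√(12 + 2) + 5*14 = -4*√14 + 70 = 70 - 4*√14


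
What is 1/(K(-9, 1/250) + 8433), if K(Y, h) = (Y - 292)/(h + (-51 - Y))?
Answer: 10499/88613317 ≈ 0.00011848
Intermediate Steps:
K(Y, h) = (-292 + Y)/(-51 + h - Y)
1/(K(-9, 1/250) + 8433) = 1/((292 - 1*(-9))/(51 - 9 - 1/250) + 8433) = 1/((292 + 9)/(51 - 9 - 1*1/250) + 8433) = 1/(301/(51 - 9 - 1/250) + 8433) = 1/(301/(10499/250) + 8433) = 1/((250/10499)*301 + 8433) = 1/(75250/10499 + 8433) = 1/(88613317/10499) = 10499/88613317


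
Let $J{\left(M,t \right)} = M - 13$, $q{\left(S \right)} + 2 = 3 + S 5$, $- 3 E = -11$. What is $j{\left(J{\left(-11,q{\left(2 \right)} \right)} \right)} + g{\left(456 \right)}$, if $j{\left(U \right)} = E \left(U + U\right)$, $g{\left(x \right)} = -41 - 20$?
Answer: $-237$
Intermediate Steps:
$E = \frac{11}{3}$ ($E = \left(- \frac{1}{3}\right) \left(-11\right) = \frac{11}{3} \approx 3.6667$)
$q{\left(S \right)} = 1 + 5 S$ ($q{\left(S \right)} = -2 + \left(3 + S 5\right) = -2 + \left(3 + 5 S\right) = 1 + 5 S$)
$g{\left(x \right)} = -61$ ($g{\left(x \right)} = -41 - 20 = -61$)
$J{\left(M,t \right)} = -13 + M$
$j{\left(U \right)} = \frac{22 U}{3}$ ($j{\left(U \right)} = \frac{11 \left(U + U\right)}{3} = \frac{11 \cdot 2 U}{3} = \frac{22 U}{3}$)
$j{\left(J{\left(-11,q{\left(2 \right)} \right)} \right)} + g{\left(456 \right)} = \frac{22 \left(-13 - 11\right)}{3} - 61 = \frac{22}{3} \left(-24\right) - 61 = -176 - 61 = -237$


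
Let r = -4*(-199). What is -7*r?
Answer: -5572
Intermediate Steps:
r = 796
-7*r = -7*796 = -5572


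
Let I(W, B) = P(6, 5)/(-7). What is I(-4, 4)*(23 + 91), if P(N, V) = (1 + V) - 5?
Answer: -114/7 ≈ -16.286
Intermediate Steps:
P(N, V) = -4 + V
I(W, B) = -⅐ (I(W, B) = (-4 + 5)/(-7) = 1*(-⅐) = -⅐)
I(-4, 4)*(23 + 91) = -(23 + 91)/7 = -⅐*114 = -114/7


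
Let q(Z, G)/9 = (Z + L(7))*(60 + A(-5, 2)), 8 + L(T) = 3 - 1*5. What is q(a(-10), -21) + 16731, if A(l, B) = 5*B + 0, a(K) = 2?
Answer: 11691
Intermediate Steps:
L(T) = -10 (L(T) = -8 + (3 - 1*5) = -8 + (3 - 5) = -8 - 2 = -10)
A(l, B) = 5*B
q(Z, G) = -6300 + 630*Z (q(Z, G) = 9*((Z - 10)*(60 + 5*2)) = 9*((-10 + Z)*(60 + 10)) = 9*((-10 + Z)*70) = 9*(-700 + 70*Z) = -6300 + 630*Z)
q(a(-10), -21) + 16731 = (-6300 + 630*2) + 16731 = (-6300 + 1260) + 16731 = -5040 + 16731 = 11691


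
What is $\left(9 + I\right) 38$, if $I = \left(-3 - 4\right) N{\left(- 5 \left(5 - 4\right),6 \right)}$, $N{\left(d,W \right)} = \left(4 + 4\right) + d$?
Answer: $-456$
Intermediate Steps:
$N{\left(d,W \right)} = 8 + d$
$I = -21$ ($I = \left(-3 - 4\right) \left(8 - 5 \left(5 - 4\right)\right) = - 7 \left(8 - 5\right) = \left(-7\right) 3 = -21$)
$\left(9 + I\right) 38 = \left(9 - 21\right) 38 = \left(-12\right) 38 = -456$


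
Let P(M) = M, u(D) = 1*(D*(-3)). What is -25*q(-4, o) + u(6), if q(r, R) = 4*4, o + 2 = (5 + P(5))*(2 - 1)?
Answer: -418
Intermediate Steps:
u(D) = -3*D (u(D) = 1*(-3*D) = -3*D)
o = 8 (o = -2 + (5 + 5)*(2 - 1) = -2 + 10*1 = -2 + 10 = 8)
q(r, R) = 16
-25*q(-4, o) + u(6) = -25*16 - 3*6 = -400 - 18 = -418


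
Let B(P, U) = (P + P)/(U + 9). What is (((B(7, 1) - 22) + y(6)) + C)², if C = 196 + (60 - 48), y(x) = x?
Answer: 935089/25 ≈ 37404.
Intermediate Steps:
C = 208 (C = 196 + 12 = 208)
B(P, U) = 2*P/(9 + U) (B(P, U) = (2*P)/(9 + U) = 2*P/(9 + U))
(((B(7, 1) - 22) + y(6)) + C)² = (((2*7/(9 + 1) - 22) + 6) + 208)² = (((2*7/10 - 22) + 6) + 208)² = (((2*7*(⅒) - 22) + 6) + 208)² = (((7/5 - 22) + 6) + 208)² = ((-103/5 + 6) + 208)² = (-73/5 + 208)² = (967/5)² = 935089/25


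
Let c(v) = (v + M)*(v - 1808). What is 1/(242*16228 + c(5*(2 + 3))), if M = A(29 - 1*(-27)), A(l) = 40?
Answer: 1/3811281 ≈ 2.6238e-7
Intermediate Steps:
M = 40
c(v) = (-1808 + v)*(40 + v) (c(v) = (v + 40)*(v - 1808) = (40 + v)*(-1808 + v) = (-1808 + v)*(40 + v))
1/(242*16228 + c(5*(2 + 3))) = 1/(242*16228 + (-72320 + (5*(2 + 3))² - 8840*(2 + 3))) = 1/(3927176 + (-72320 + (5*5)² - 8840*5)) = 1/(3927176 + (-72320 + 25² - 1768*25)) = 1/(3927176 + (-72320 + 625 - 44200)) = 1/(3927176 - 115895) = 1/3811281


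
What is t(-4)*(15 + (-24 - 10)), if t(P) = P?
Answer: 76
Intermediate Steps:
t(-4)*(15 + (-24 - 10)) = -4*(15 + (-24 - 10)) = -4*(15 - 34) = -4*(-19) = 76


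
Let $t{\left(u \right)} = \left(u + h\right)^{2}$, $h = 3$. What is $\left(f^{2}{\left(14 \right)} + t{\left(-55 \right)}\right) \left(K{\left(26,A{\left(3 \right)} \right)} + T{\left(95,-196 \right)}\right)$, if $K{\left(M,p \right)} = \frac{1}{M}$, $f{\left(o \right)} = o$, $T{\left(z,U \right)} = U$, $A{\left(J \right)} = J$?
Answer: $- \frac{7387750}{13} \approx -5.6829 \cdot 10^{5}$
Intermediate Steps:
$t{\left(u \right)} = \left(3 + u\right)^{2}$ ($t{\left(u \right)} = \left(u + 3\right)^{2} = \left(3 + u\right)^{2}$)
$\left(f^{2}{\left(14 \right)} + t{\left(-55 \right)}\right) \left(K{\left(26,A{\left(3 \right)} \right)} + T{\left(95,-196 \right)}\right) = \left(14^{2} + \left(3 - 55\right)^{2}\right) \left(\frac{1}{26} - 196\right) = \left(196 + \left(-52\right)^{2}\right) \left(\frac{1}{26} - 196\right) = \left(196 + 2704\right) \left(- \frac{5095}{26}\right) = 2900 \left(- \frac{5095}{26}\right) = - \frac{7387750}{13}$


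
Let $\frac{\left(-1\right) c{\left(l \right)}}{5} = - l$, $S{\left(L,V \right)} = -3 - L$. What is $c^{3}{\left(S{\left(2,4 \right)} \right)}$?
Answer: $-15625$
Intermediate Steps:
$c{\left(l \right)} = 5 l$ ($c{\left(l \right)} = - 5 \left(- l\right) = 5 l$)
$c^{3}{\left(S{\left(2,4 \right)} \right)} = \left(5 \left(-3 - 2\right)\right)^{3} = \left(5 \left(-5\right)\right)^{3} = \left(-25\right)^{3} = -15625$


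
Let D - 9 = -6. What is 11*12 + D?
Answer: 135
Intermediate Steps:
D = 3 (D = 9 - 6 = 3)
11*12 + D = 11*12 + 3 = 132 + 3 = 135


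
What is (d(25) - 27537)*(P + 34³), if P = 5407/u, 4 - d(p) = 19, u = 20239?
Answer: -21917039143776/20239 ≈ -1.0829e+9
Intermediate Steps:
d(p) = -15 (d(p) = 4 - 1*19 = 4 - 19 = -15)
P = 5407/20239 ≈ 0.26716
(d(25) - 27537)*(P + 34³) = (-15 - 27537)*(5407/20239 + 34³) = -27552*(5407/20239 + 39304) = -27552*795479063/20239 = -21917039143776/20239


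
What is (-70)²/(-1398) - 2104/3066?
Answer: -499022/119063 ≈ -4.1912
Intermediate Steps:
(-70)²/(-1398) - 2104/3066 = 4900*(-1/1398) - 2104*1/3066 = -2450/699 - 1052/1533 = -499022/119063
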